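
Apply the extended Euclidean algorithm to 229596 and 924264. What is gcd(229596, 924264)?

Euclidean algorithm:
924264 = 4·229596 + 5880
229596 = 39·5880 + 276
5880 = 21·276 + 84
276 = 3·84 + 24
84 = 3·24 + 12
24 = 2·12 + 0
gcd(229596, 924264) = 12.
Back-substituting:
12 = 84 − 3·24
12 = −3·276 + 10·84
12 = 10·5880 − 213·276
12 = −213·229596 + 8317·5880
12 = 8317·924264 − 33481·229596
So 12 = (8317)·924264 + (-33481)·229596.

12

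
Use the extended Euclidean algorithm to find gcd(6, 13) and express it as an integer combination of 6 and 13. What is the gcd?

1

Apply Euclid's algorithm to 13 and 6:
13 = 2*6 + 1
6 = 6*1 + 0
gcd(6, 13) = 1.
Express as a combination:
1 = 13 − 2·6
So 1 = (1)·13 + (-2)·6.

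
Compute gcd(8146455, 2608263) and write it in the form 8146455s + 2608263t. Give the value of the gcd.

Apply Euclid's algorithm to 8146455 and 2608263:
8146455 = 3×2608263 + 321666
2608263 = 8×321666 + 34935
321666 = 9×34935 + 7251
34935 = 4×7251 + 5931
7251 = 1×5931 + 1320
5931 = 4×1320 + 651
1320 = 2×651 + 18
651 = 36×18 + 3
18 = 6×3 + 0
gcd(8146455, 2608263) = 3.
Back-substituting:
3 = 651 − 36·18
3 = −36·1320 + 73·651
3 = 73·5931 − 328·1320
3 = −328·7251 + 401·5931
3 = 401·34935 − 1932·7251
3 = −1932·321666 + 17789·34935
3 = 17789·2608263 − 144244·321666
3 = −144244·8146455 + 450521·2608263
So 3 = (-144244)·8146455 + (450521)·2608263.

3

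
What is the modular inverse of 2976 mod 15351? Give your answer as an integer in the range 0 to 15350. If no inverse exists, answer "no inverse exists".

Euclidean algorithm on 15351, 2976:
15351 = 5·2976 + 471
2976 = 6·471 + 150
471 = 3·150 + 21
150 = 7·21 + 3
21 = 7·3 + 0
The gcd is 3, not 1, hence no inverse exists.

no inverse exists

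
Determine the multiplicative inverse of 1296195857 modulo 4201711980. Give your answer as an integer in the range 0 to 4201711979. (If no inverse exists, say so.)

gcd(4201711980, 1296195857) by repeated division:
4201711980 = 3*1296195857 + 313124409
1296195857 = 4*313124409 + 43698221
313124409 = 7*43698221 + 7236862
43698221 = 6*7236862 + 277049
7236862 = 26*277049 + 33588
277049 = 8*33588 + 8345
33588 = 4*8345 + 208
8345 = 40*208 + 25
208 = 8*25 + 8
25 = 3*8 + 1
8 = 8*1 + 0
The gcd is 1. Working backward:
1 = 25 − 3·8
1 = −3·208 + 25·25
1 = 25·8345 − 1003·208
1 = −1003·33588 + 4037·8345
1 = 4037·277049 − 33299·33588
1 = −33299·7236862 + 869811·277049
1 = 869811·43698221 − 5252165·7236862
1 = −5252165·313124409 + 37634966·43698221
1 = 37634966·1296195857 − 155792029·313124409
1 = −155792029·4201711980 + 505011053·1296195857
So 1296195857·505011053 ≡ 1 (mod 4201711980).

505011053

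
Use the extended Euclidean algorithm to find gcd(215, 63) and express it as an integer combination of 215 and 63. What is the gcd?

1

Apply Euclid's algorithm to 215 and 63:
215 = 3*63 + 26
63 = 2*26 + 11
26 = 2*11 + 4
11 = 2*4 + 3
4 = 1*3 + 1
3 = 3*1 + 0
gcd(215, 63) = 1.
Working backward:
1 = 4 − 3
1 = −11 + 3·4
1 = 3·26 − 7·11
1 = −7·63 + 17·26
1 = 17·215 − 58·63
So 1 = (17)·215 + (-58)·63.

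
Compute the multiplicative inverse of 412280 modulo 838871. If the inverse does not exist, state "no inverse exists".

Euclidean algorithm on 838871, 412280:
838871 = 2*412280 + 14311
412280 = 28*14311 + 11572
14311 = 1*11572 + 2739
11572 = 4*2739 + 616
2739 = 4*616 + 275
616 = 2*275 + 66
275 = 4*66 + 11
66 = 6*11 + 0
The gcd is 11, not 1, hence no inverse exists.

no inverse exists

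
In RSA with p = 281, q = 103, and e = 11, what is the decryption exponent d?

φ(n) = (p−1)(q−1) = 280·102 = 28560.
Need d with 11·d ≡ 1 (mod 28560). Apply the extended Euclidean algorithm:
28560 = 2596*11 + 4
11 = 2*4 + 3
4 = 1*3 + 1
3 = 3*1 + 0
Back-substitute:
1 = 4 − 3
1 = −11 + 3·4
1 = 3·28560 − 7789·11
So 11·(-7789) ≡ 1 (mod 28560), hence d ≡ -7789 ≡ 20771 (mod 28560).

20771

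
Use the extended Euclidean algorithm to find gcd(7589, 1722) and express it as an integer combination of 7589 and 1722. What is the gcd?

1

Repeated division:
7589 = 4×1722 + 701
1722 = 2×701 + 320
701 = 2×320 + 61
320 = 5×61 + 15
61 = 4×15 + 1
15 = 15×1 + 0
gcd(7589, 1722) = 1.
Back-substituting:
1 = 61 − 4·15
1 = −4·320 + 21·61
1 = 21·701 − 46·320
1 = −46·1722 + 113·701
1 = 113·7589 − 498·1722
So 1 = (113)·7589 + (-498)·1722.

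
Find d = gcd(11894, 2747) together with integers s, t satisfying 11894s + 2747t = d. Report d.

1

Euclidean algorithm:
11894 = 4·2747 + 906
2747 = 3·906 + 29
906 = 31·29 + 7
29 = 4·7 + 1
7 = 7·1 + 0
gcd(11894, 2747) = 1.
Working backward:
1 = 29 − 4·7
1 = −4·906 + 125·29
1 = 125·2747 − 379·906
1 = −379·11894 + 1641·2747
So 1 = (-379)·11894 + (1641)·2747.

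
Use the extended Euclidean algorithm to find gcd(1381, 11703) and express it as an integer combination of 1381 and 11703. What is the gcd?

Repeated division:
11703 = 8*1381 + 655
1381 = 2*655 + 71
655 = 9*71 + 16
71 = 4*16 + 7
16 = 2*7 + 2
7 = 3*2 + 1
2 = 2*1 + 0
gcd(1381, 11703) = 1.
Back-substituting:
1 = 7 − 3·2
1 = −3·16 + 7·7
1 = 7·71 − 31·16
1 = −31·655 + 286·71
1 = 286·1381 − 603·655
1 = −603·11703 + 5110·1381
So 1 = (-603)·11703 + (5110)·1381.

1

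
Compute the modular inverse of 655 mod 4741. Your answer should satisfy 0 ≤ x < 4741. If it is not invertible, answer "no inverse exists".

4589

Extended Euclidean algorithm:
4741 = 7*655 + 156
655 = 4*156 + 31
156 = 5*31 + 1
31 = 31*1 + 0
The gcd is 1. Working backward:
1 = 156 − 5·31
1 = −5·655 + 21·156
1 = 21·4741 − 152·655
Thus 655·(-152) ≡ 1 (mod 4741); reducing, -152 mod 4741 = 4589.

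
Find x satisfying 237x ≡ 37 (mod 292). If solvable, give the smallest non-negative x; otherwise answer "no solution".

217

First find gcd(237, 292):
292 = 1*237 + 55
237 = 4*55 + 17
55 = 3*17 + 4
17 = 4*4 + 1
4 = 4*1 + 0
gcd = 1, so a unique solution mod 292 exists.
Back-substitute for the Bézout coefficients:
1 = 17 − 4·4
1 = −4·55 + 13·17
1 = 13·237 − 56·55
1 = −56·292 + 69·237
So 237·(69) ≡ 1 (mod 292), giving 237⁻¹ ≡ 69.
x ≡ 237⁻¹·37 ≡ 69·37 ≡ 217 (mod 292).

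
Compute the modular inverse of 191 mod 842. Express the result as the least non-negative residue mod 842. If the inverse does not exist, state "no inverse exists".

Extended Euclidean algorithm:
842 = 4·191 + 78
191 = 2·78 + 35
78 = 2·35 + 8
35 = 4·8 + 3
8 = 2·3 + 2
3 = 1·2 + 1
2 = 2·1 + 0
gcd = 1, so the inverse exists. Back-substitute:
1 = 3 − 2
1 = −8 + 3·3
1 = 3·35 − 13·8
1 = −13·78 + 29·35
1 = 29·191 − 71·78
1 = −71·842 + 313·191
So 191·313 ≡ 1 (mod 842).

313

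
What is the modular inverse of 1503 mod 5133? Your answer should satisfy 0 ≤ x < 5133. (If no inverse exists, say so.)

Compute gcd(1503, 5133):
5133 = 3×1503 + 624
1503 = 2×624 + 255
624 = 2×255 + 114
255 = 2×114 + 27
114 = 4×27 + 6
27 = 4×6 + 3
6 = 2×3 + 0
gcd(1503, 5133) = 3 ≠ 1, so 1503 has no multiplicative inverse modulo 5133.

no inverse exists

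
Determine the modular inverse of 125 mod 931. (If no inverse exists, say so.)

gcd(931, 125) by repeated division:
931 = 7×125 + 56
125 = 2×56 + 13
56 = 4×13 + 4
13 = 3×4 + 1
4 = 4×1 + 0
The gcd is 1. Working backward:
1 = 13 − 3·4
1 = −3·56 + 13·13
1 = 13·125 − 29·56
1 = −29·931 + 216·125
So 125·216 ≡ 1 (mod 931).

216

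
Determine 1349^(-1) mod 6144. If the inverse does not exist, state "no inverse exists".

gcd(6144, 1349) by repeated division:
6144 = 4*1349 + 748
1349 = 1*748 + 601
748 = 1*601 + 147
601 = 4*147 + 13
147 = 11*13 + 4
13 = 3*4 + 1
4 = 4*1 + 0
Since gcd(1349, 6144) = 1, back-substitute to write 1 as a combination:
1 = 13 − 3·4
1 = −3·147 + 34·13
1 = 34·601 − 139·147
1 = −139·748 + 173·601
1 = 173·1349 − 312·748
1 = −312·6144 + 1421·1349
So 1349·1421 ≡ 1 (mod 6144).

1421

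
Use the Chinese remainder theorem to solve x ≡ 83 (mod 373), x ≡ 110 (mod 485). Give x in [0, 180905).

50065

Write x = 83 + 373·k. Then 373·k ≡ 110 − 83 ≡ 27 (mod 485).
Need 373⁻¹ mod 485. Extended Euclid on (485, 373):
485 = 1×373 + 112
373 = 3×112 + 37
112 = 3×37 + 1
37 = 37×1 + 0
Back-substitute:
1 = 112 − 3·37
1 = −3·373 + 10·112
1 = 10·485 − 13·373
373⁻¹ ≡ 472 (mod 485), so k ≡ 472·27 ≡ 134 (mod 485).
x = 83 + 373·134 = 50065.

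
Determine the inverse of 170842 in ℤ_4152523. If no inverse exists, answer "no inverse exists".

2899027

gcd(4152523, 170842) by repeated division:
4152523 = 24·170842 + 52315
170842 = 3·52315 + 13897
52315 = 3·13897 + 10624
13897 = 1·10624 + 3273
10624 = 3·3273 + 805
3273 = 4·805 + 53
805 = 15·53 + 10
53 = 5·10 + 3
10 = 3·3 + 1
3 = 3·1 + 0
gcd = 1, so the inverse exists. Back-substitute:
1 = 10 − 3·3
1 = −3·53 + 16·10
1 = 16·805 − 243·53
1 = −243·3273 + 988·805
1 = 988·10624 − 3207·3273
1 = −3207·13897 + 4195·10624
1 = 4195·52315 − 15792·13897
1 = −15792·170842 + 51571·52315
1 = 51571·4152523 − 1253496·170842
Thus 170842·(-1253496) ≡ 1 (mod 4152523); reducing, -1253496 mod 4152523 = 2899027.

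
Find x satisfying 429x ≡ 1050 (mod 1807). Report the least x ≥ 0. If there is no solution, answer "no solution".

gcd(429, 1807):
1807 = 4*429 + 91
429 = 4*91 + 65
91 = 1*65 + 26
65 = 2*26 + 13
26 = 2*13 + 0
gcd = 13, but 13 ∤ 1050, so the congruence has no solution.

no solution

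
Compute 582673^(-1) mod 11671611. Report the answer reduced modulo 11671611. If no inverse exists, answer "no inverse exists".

Euclidean algorithm on 11671611, 582673:
11671611 = 20×582673 + 18151
582673 = 32×18151 + 1841
18151 = 9×1841 + 1582
1841 = 1×1582 + 259
1582 = 6×259 + 28
259 = 9×28 + 7
28 = 4×7 + 0
gcd(582673, 11671611) = 7 ≠ 1, so 582673 has no multiplicative inverse modulo 11671611.

no inverse exists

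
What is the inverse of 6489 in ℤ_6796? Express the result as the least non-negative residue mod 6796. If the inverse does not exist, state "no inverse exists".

Run Euclid on (6796, 6489):
6796 = 1×6489 + 307
6489 = 21×307 + 42
307 = 7×42 + 13
42 = 3×13 + 3
13 = 4×3 + 1
3 = 3×1 + 0
Since gcd(6489, 6796) = 1, back-substitute to write 1 as a combination:
1 = 13 − 4·3
1 = −4·42 + 13·13
1 = 13·307 − 95·42
1 = −95·6489 + 2008·307
1 = 2008·6796 − 2103·6489
Thus 6489·(-2103) ≡ 1 (mod 6796); reducing, -2103 mod 6796 = 4693.

4693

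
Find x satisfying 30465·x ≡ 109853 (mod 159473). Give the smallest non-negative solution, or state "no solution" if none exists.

18686

First find gcd(30465, 159473):
159473 = 5·30465 + 7148
30465 = 4·7148 + 1873
7148 = 3·1873 + 1529
1873 = 1·1529 + 344
1529 = 4·344 + 153
344 = 2·153 + 38
153 = 4·38 + 1
38 = 38·1 + 0
gcd = 1, so a unique solution mod 159473 exists.
Back-substitute for the Bézout coefficients:
1 = 153 − 4·38
1 = −4·344 + 9·153
1 = 9·1529 − 40·344
1 = −40·1873 + 49·1529
1 = 49·7148 − 187·1873
1 = −187·30465 + 797·7148
1 = 797·159473 − 4172·30465
So 30465·(-4172) ≡ 1 (mod 159473), giving 30465⁻¹ ≡ 155301.
x ≡ 30465⁻¹·109853 ≡ 155301·109853 ≡ 18686 (mod 159473).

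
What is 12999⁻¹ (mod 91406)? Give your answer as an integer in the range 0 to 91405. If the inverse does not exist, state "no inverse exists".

Euclidean algorithm on 91406, 12999:
91406 = 7·12999 + 413
12999 = 31·413 + 196
413 = 2·196 + 21
196 = 9·21 + 7
21 = 3·7 + 0
Since gcd = 7 > 1, 12999 is not a unit mod 91406.

no inverse exists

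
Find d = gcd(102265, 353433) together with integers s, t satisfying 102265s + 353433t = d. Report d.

1

Repeated division:
353433 = 3*102265 + 46638
102265 = 2*46638 + 8989
46638 = 5*8989 + 1693
8989 = 5*1693 + 524
1693 = 3*524 + 121
524 = 4*121 + 40
121 = 3*40 + 1
40 = 40*1 + 0
gcd(102265, 353433) = 1.
Back-substituting:
1 = 121 − 3·40
1 = −3·524 + 13·121
1 = 13·1693 − 42·524
1 = −42·8989 + 223·1693
1 = 223·46638 − 1157·8989
1 = −1157·102265 + 2537·46638
1 = 2537·353433 − 8768·102265
So 1 = (2537)·353433 + (-8768)·102265.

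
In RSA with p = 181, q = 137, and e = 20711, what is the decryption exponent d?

4631

φ(n) = (p−1)(q−1) = 180·136 = 24480.
Need d with 20711·d ≡ 1 (mod 24480). Apply the extended Euclidean algorithm:
24480 = 1·20711 + 3769
20711 = 5·3769 + 1866
3769 = 2·1866 + 37
1866 = 50·37 + 16
37 = 2·16 + 5
16 = 3·5 + 1
5 = 5·1 + 0
Back-substitute:
1 = 16 − 3·5
1 = −3·37 + 7·16
1 = 7·1866 − 353·37
1 = −353·3769 + 713·1866
1 = 713·20711 − 3918·3769
1 = −3918·24480 + 4631·20711
So 20711·4631 ≡ 1 (mod 24480), hence d = 4631.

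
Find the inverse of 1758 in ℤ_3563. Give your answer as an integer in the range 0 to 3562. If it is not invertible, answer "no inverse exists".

379

gcd(3563, 1758) by repeated division:
3563 = 2·1758 + 47
1758 = 37·47 + 19
47 = 2·19 + 9
19 = 2·9 + 1
9 = 9·1 + 0
The gcd is 1. Working backward:
1 = 19 − 2·9
1 = −2·47 + 5·19
1 = 5·1758 − 187·47
1 = −187·3563 + 379·1758
So 1758·379 ≡ 1 (mod 3563).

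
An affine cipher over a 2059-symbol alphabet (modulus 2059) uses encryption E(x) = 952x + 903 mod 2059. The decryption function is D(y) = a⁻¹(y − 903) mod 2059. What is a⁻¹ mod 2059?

1966

Run Euclid on (2059, 952):
2059 = 2·952 + 155
952 = 6·155 + 22
155 = 7·22 + 1
22 = 22·1 + 0
Since gcd(952, 2059) = 1, back-substitute to write 1 as a combination:
1 = 155 − 7·22
1 = −7·952 + 43·155
1 = 43·2059 − 93·952
Thus 952·(-93) ≡ 1 (mod 2059); reducing, -93 mod 2059 = 1966.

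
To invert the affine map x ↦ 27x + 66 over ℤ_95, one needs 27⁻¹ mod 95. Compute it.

Run Euclid on (95, 27):
95 = 3*27 + 14
27 = 1*14 + 13
14 = 1*13 + 1
13 = 13*1 + 0
gcd = 1, so the inverse exists. Back-substitute:
1 = 14 − 13
1 = −27 + 2·14
1 = 2·95 − 7·27
Hence 27⁻¹ ≡ -7 ≡ 88 (mod 95).

88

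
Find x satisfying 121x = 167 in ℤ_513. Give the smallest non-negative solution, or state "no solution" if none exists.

260

First find gcd(121, 513):
513 = 4*121 + 29
121 = 4*29 + 5
29 = 5*5 + 4
5 = 1*4 + 1
4 = 4*1 + 0
gcd = 1, so a unique solution mod 513 exists.
Back-substitute for the Bézout coefficients:
1 = 5 − 4
1 = −29 + 6·5
1 = 6·121 − 25·29
1 = −25·513 + 106·121
So 121·(106) ≡ 1 (mod 513), giving 121⁻¹ ≡ 106.
x ≡ 121⁻¹·167 ≡ 106·167 ≡ 260 (mod 513).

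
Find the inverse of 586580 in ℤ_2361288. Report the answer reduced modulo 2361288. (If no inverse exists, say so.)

no inverse exists

Compute gcd(586580, 2361288):
2361288 = 4·586580 + 14968
586580 = 39·14968 + 2828
14968 = 5·2828 + 828
2828 = 3·828 + 344
828 = 2·344 + 140
344 = 2·140 + 64
140 = 2·64 + 12
64 = 5·12 + 4
12 = 3·4 + 0
gcd(586580, 2361288) = 4 ≠ 1, so 586580 has no multiplicative inverse modulo 2361288.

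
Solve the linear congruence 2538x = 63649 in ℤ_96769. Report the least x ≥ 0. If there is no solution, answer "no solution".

First find gcd(2538, 96769):
96769 = 38·2538 + 325
2538 = 7·325 + 263
325 = 1·263 + 62
263 = 4·62 + 15
62 = 4·15 + 2
15 = 7·2 + 1
2 = 2·1 + 0
gcd = 1, so a unique solution mod 96769 exists.
Back-substitute for the Bézout coefficients:
1 = 15 − 7·2
1 = −7·62 + 29·15
1 = 29·263 − 123·62
1 = −123·325 + 152·263
1 = 152·2538 − 1187·325
1 = −1187·96769 + 45258·2538
So 2538·(45258) ≡ 1 (mod 96769), giving 2538⁻¹ ≡ 45258.
x ≡ 2538⁻¹·63649 ≡ 45258·63649 ≡ 6850 (mod 96769).

6850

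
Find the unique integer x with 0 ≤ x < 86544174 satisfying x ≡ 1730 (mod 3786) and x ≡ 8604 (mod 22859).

Write x = 1730 + 3786·k. Then 3786·k ≡ 8604 − 1730 ≡ 6874 (mod 22859).
Need 3786⁻¹ mod 22859. Extended Euclid on (22859, 3786):
22859 = 6·3786 + 143
3786 = 26·143 + 68
143 = 2·68 + 7
68 = 9·7 + 5
7 = 1·5 + 2
5 = 2·2 + 1
2 = 2·1 + 0
Back-substitute:
1 = 5 − 2·2
1 = −2·7 + 3·5
1 = 3·68 − 29·7
1 = −29·143 + 61·68
1 = 61·3786 − 1615·143
1 = −1615·22859 + 9751·3786
3786⁻¹ ≡ 9751 (mod 22859), so k ≡ 9751·6874 ≡ 5786 (mod 22859).
x = 1730 + 3786·5786 = 21907526.

21907526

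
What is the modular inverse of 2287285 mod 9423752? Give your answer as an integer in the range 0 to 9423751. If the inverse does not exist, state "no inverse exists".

no inverse exists

Compute gcd(2287285, 9423752):
9423752 = 4×2287285 + 274612
2287285 = 8×274612 + 90389
274612 = 3×90389 + 3445
90389 = 26×3445 + 819
3445 = 4×819 + 169
819 = 4×169 + 143
169 = 1×143 + 26
143 = 5×26 + 13
26 = 2×13 + 0
gcd(2287285, 9423752) = 13 ≠ 1, so 2287285 has no multiplicative inverse modulo 9423752.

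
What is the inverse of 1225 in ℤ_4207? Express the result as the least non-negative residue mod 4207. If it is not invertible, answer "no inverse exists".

no inverse exists

Euclidean algorithm on 4207, 1225:
4207 = 3·1225 + 532
1225 = 2·532 + 161
532 = 3·161 + 49
161 = 3·49 + 14
49 = 3·14 + 7
14 = 2·7 + 0
The gcd is 7, not 1, hence no inverse exists.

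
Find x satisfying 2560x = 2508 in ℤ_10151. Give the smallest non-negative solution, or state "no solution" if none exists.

First find gcd(2560, 10151):
10151 = 3·2560 + 2471
2560 = 1·2471 + 89
2471 = 27·89 + 68
89 = 1·68 + 21
68 = 3·21 + 5
21 = 4·5 + 1
5 = 5·1 + 0
gcd = 1, so a unique solution mod 10151 exists.
Back-substitute for the Bézout coefficients:
1 = 21 − 4·5
1 = −4·68 + 13·21
1 = 13·89 − 17·68
1 = −17·2471 + 472·89
1 = 472·2560 − 489·2471
1 = −489·10151 + 1939·2560
So 2560·(1939) ≡ 1 (mod 10151), giving 2560⁻¹ ≡ 1939.
x ≡ 2560⁻¹·2508 ≡ 1939·2508 ≡ 683 (mod 10151).

683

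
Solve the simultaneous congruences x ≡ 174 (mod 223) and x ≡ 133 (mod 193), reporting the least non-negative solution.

24258

Write x = 174 + 223·k. Then 223·k ≡ 133 − 174 ≡ 152 (mod 193).
Need 223⁻¹ mod 193. Extended Euclid on (193, 30):
193 = 6*30 + 13
30 = 2*13 + 4
13 = 3*4 + 1
4 = 4*1 + 0
Back-substitute:
1 = 13 − 3·4
1 = −3·30 + 7·13
1 = 7·193 − 45·30
223⁻¹ ≡ 148 (mod 193), so k ≡ 148·152 ≡ 108 (mod 193).
x = 174 + 223·108 = 24258.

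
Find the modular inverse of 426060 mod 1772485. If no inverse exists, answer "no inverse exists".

Compute gcd(426060, 1772485):
1772485 = 4×426060 + 68245
426060 = 6×68245 + 16590
68245 = 4×16590 + 1885
16590 = 8×1885 + 1510
1885 = 1×1510 + 375
1510 = 4×375 + 10
375 = 37×10 + 5
10 = 2×5 + 0
The gcd is 5, not 1, hence no inverse exists.

no inverse exists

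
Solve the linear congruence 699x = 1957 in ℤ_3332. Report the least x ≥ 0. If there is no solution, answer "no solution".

1123

First find gcd(699, 3332):
3332 = 4*699 + 536
699 = 1*536 + 163
536 = 3*163 + 47
163 = 3*47 + 22
47 = 2*22 + 3
22 = 7*3 + 1
3 = 3*1 + 0
gcd = 1, so a unique solution mod 3332 exists.
Back-substitute for the Bézout coefficients:
1 = 22 − 7·3
1 = −7·47 + 15·22
1 = 15·163 − 52·47
1 = −52·536 + 171·163
1 = 171·699 − 223·536
1 = −223·3332 + 1063·699
So 699·(1063) ≡ 1 (mod 3332), giving 699⁻¹ ≡ 1063.
x ≡ 699⁻¹·1957 ≡ 1063·1957 ≡ 1123 (mod 3332).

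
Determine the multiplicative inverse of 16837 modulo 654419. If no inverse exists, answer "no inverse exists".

Extended Euclidean algorithm:
654419 = 38×16837 + 14613
16837 = 1×14613 + 2224
14613 = 6×2224 + 1269
2224 = 1×1269 + 955
1269 = 1×955 + 314
955 = 3×314 + 13
314 = 24×13 + 2
13 = 6×2 + 1
2 = 2×1 + 0
The gcd is 1. Working backward:
1 = 13 − 6·2
1 = −6·314 + 145·13
1 = 145·955 − 441·314
1 = −441·1269 + 586·955
1 = 586·2224 − 1027·1269
1 = −1027·14613 + 6748·2224
1 = 6748·16837 − 7775·14613
1 = −7775·654419 + 302198·16837
So 16837·302198 ≡ 1 (mod 654419).

302198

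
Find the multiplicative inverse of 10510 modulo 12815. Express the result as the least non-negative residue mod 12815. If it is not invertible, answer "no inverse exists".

Euclidean algorithm on 12815, 10510:
12815 = 1·10510 + 2305
10510 = 4·2305 + 1290
2305 = 1·1290 + 1015
1290 = 1·1015 + 275
1015 = 3·275 + 190
275 = 1·190 + 85
190 = 2·85 + 20
85 = 4·20 + 5
20 = 4·5 + 0
Since gcd = 5 > 1, 10510 is not a unit mod 12815.

no inverse exists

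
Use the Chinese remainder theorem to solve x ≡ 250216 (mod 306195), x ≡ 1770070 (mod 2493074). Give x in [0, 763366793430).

500346763426

Write x = 250216 + 306195·k. Then 306195·k ≡ 1770070 − 250216 ≡ 1519854 (mod 2493074).
Need 306195⁻¹ mod 2493074. Extended Euclid on (2493074, 306195):
2493074 = 8×306195 + 43514
306195 = 7×43514 + 1597
43514 = 27×1597 + 395
1597 = 4×395 + 17
395 = 23×17 + 4
17 = 4×4 + 1
4 = 4×1 + 0
Back-substitute:
1 = 17 − 4·4
1 = −4·395 + 93·17
1 = 93·1597 − 376·395
1 = −376·43514 + 10245·1597
1 = 10245·306195 − 72091·43514
1 = −72091·2493074 + 586973·306195
306195⁻¹ ≡ 586973 (mod 2493074), so k ≡ 586973·1519854 ≡ 1634078 (mod 2493074).
x = 250216 + 306195·1634078 = 500346763426.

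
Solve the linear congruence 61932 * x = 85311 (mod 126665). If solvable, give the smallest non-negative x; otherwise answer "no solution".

First find gcd(61932, 126665):
126665 = 2·61932 + 2801
61932 = 22·2801 + 310
2801 = 9·310 + 11
310 = 28·11 + 2
11 = 5·2 + 1
2 = 2·1 + 0
gcd = 1, so a unique solution mod 126665 exists.
Back-substitute for the Bézout coefficients:
1 = 11 − 5·2
1 = −5·310 + 141·11
1 = 141·2801 − 1274·310
1 = −1274·61932 + 28169·2801
1 = 28169·126665 − 57612·61932
So 61932·(-57612) ≡ 1 (mod 126665), giving 61932⁻¹ ≡ 69053.
x ≡ 61932⁻¹·85311 ≡ 69053·85311 ≡ 44663 (mod 126665).

44663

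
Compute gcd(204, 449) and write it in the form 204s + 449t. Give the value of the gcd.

Apply Euclid's algorithm to 449 and 204:
449 = 2·204 + 41
204 = 4·41 + 40
41 = 1·40 + 1
40 = 40·1 + 0
gcd(204, 449) = 1.
Working backward:
1 = 41 − 40
1 = −204 + 5·41
1 = 5·449 − 11·204
So 1 = (5)·449 + (-11)·204.

1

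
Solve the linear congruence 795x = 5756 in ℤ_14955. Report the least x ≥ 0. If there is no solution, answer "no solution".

gcd(795, 14955):
14955 = 18·795 + 645
795 = 1·645 + 150
645 = 4·150 + 45
150 = 3·45 + 15
45 = 3·15 + 0
gcd = 15, but 15 ∤ 5756, so the congruence has no solution.

no solution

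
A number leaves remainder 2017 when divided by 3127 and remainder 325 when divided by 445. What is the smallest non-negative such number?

Write x = 2017 + 3127·k. Then 3127·k ≡ 325 − 2017 ≡ 88 (mod 445).
Need 3127⁻¹ mod 445. Extended Euclid on (445, 12):
445 = 37·12 + 1
12 = 12·1 + 0
Back-substitute:
1 = 445 − 37·12
3127⁻¹ ≡ 408 (mod 445), so k ≡ 408·88 ≡ 304 (mod 445).
x = 2017 + 3127·304 = 952625.

952625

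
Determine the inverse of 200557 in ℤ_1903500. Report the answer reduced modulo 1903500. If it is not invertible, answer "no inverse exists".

Extended Euclidean algorithm:
1903500 = 9*200557 + 98487
200557 = 2*98487 + 3583
98487 = 27*3583 + 1746
3583 = 2*1746 + 91
1746 = 19*91 + 17
91 = 5*17 + 6
17 = 2*6 + 5
6 = 1*5 + 1
5 = 5*1 + 0
Since gcd(200557, 1903500) = 1, back-substitute to write 1 as a combination:
1 = 6 − 5
1 = −17 + 3·6
1 = 3·91 − 16·17
1 = −16·1746 + 307·91
1 = 307·3583 − 630·1746
1 = −630·98487 + 17317·3583
1 = 17317·200557 − 35264·98487
1 = −35264·1903500 + 334693·200557
So 200557·334693 ≡ 1 (mod 1903500).

334693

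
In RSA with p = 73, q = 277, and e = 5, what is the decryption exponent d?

φ(n) = (p−1)(q−1) = 72·276 = 19872.
Need d with 5·d ≡ 1 (mod 19872). Apply the extended Euclidean algorithm:
19872 = 3974*5 + 2
5 = 2*2 + 1
2 = 2*1 + 0
Back-substitute:
1 = 5 − 2·2
1 = −2·19872 + 7949·5
So 5·7949 ≡ 1 (mod 19872), hence d = 7949.

7949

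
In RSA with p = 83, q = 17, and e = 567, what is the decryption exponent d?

φ(n) = (p−1)(q−1) = 82·16 = 1312.
Need d with 567·d ≡ 1 (mod 1312). Apply the extended Euclidean algorithm:
1312 = 2×567 + 178
567 = 3×178 + 33
178 = 5×33 + 13
33 = 2×13 + 7
13 = 1×7 + 6
7 = 1×6 + 1
6 = 6×1 + 0
Back-substitute:
1 = 7 − 6
1 = −13 + 2·7
1 = 2·33 − 5·13
1 = −5·178 + 27·33
1 = 27·567 − 86·178
1 = −86·1312 + 199·567
So 567·199 ≡ 1 (mod 1312), hence d = 199.

199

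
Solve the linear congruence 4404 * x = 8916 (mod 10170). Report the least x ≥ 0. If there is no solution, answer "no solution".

First find gcd(4404, 10170):
10170 = 2×4404 + 1362
4404 = 3×1362 + 318
1362 = 4×318 + 90
318 = 3×90 + 48
90 = 1×48 + 42
48 = 1×42 + 6
42 = 7×6 + 0
gcd = 6 and 6 | 8916, so solutions exist. Divide through by 6: 734x ≡ 1486 (mod 1695).
Now find 734⁻¹ mod 1695:
1695 = 2×734 + 227
734 = 3×227 + 53
227 = 4×53 + 15
53 = 3×15 + 8
15 = 1×8 + 7
8 = 1×7 + 1
7 = 7×1 + 0
Back-substitute:
1 = 8 − 7
1 = −15 + 2·8
1 = 2·53 − 7·15
1 = −7·227 + 30·53
1 = 30·734 − 97·227
1 = −97·1695 + 224·734
So 734⁻¹ ≡ 224 (mod 1695).
Then x ≡ 224·1486 ≡ 644 (mod 1695); the smallest non-negative solution is x = 644.

644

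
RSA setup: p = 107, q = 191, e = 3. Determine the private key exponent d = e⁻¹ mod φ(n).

φ(n) = (p−1)(q−1) = 106·190 = 20140.
Need d with 3·d ≡ 1 (mod 20140). Apply the extended Euclidean algorithm:
20140 = 6713×3 + 1
3 = 3×1 + 0
Back-substitute:
1 = 20140 − 6713·3
So 3·(-6713) ≡ 1 (mod 20140), hence d ≡ -6713 ≡ 13427 (mod 20140).

13427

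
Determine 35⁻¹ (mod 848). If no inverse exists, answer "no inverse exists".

gcd(848, 35) by repeated division:
848 = 24·35 + 8
35 = 4·8 + 3
8 = 2·3 + 2
3 = 1·2 + 1
2 = 2·1 + 0
Since gcd(35, 848) = 1, back-substitute to write 1 as a combination:
1 = 3 − 2
1 = −8 + 3·3
1 = 3·35 − 13·8
1 = −13·848 + 315·35
So 35·315 ≡ 1 (mod 848).

315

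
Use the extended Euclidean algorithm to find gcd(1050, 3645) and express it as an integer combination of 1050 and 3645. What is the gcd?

Apply Euclid's algorithm to 3645 and 1050:
3645 = 3*1050 + 495
1050 = 2*495 + 60
495 = 8*60 + 15
60 = 4*15 + 0
gcd(1050, 3645) = 15.
Working backward:
15 = 495 − 8·60
15 = −8·1050 + 17·495
15 = 17·3645 − 59·1050
So 15 = (17)·3645 + (-59)·1050.

15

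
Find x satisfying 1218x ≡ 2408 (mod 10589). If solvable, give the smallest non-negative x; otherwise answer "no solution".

First find gcd(1218, 10589):
10589 = 8*1218 + 845
1218 = 1*845 + 373
845 = 2*373 + 99
373 = 3*99 + 76
99 = 1*76 + 23
76 = 3*23 + 7
23 = 3*7 + 2
7 = 3*2 + 1
2 = 2*1 + 0
gcd = 1, so a unique solution mod 10589 exists.
Back-substitute for the Bézout coefficients:
1 = 7 − 3·2
1 = −3·23 + 10·7
1 = 10·76 − 33·23
1 = −33·99 + 43·76
1 = 43·373 − 162·99
1 = −162·845 + 367·373
1 = 367·1218 − 529·845
1 = −529·10589 + 4599·1218
So 1218·(4599) ≡ 1 (mod 10589), giving 1218⁻¹ ≡ 4599.
x ≡ 1218⁻¹·2408 ≡ 4599·2408 ≡ 8887 (mod 10589).

8887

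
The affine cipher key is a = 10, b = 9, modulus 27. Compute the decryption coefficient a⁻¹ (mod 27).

Apply the Euclidean algorithm to 27 and 10:
27 = 2*10 + 7
10 = 1*7 + 3
7 = 2*3 + 1
3 = 3*1 + 0
The gcd is 1. Working backward:
1 = 7 − 2·3
1 = −2·10 + 3·7
1 = 3·27 − 8·10
Hence 10⁻¹ ≡ -8 ≡ 19 (mod 27).

19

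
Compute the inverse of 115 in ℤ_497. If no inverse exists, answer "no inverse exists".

376

gcd(497, 115) by repeated division:
497 = 4·115 + 37
115 = 3·37 + 4
37 = 9·4 + 1
4 = 4·1 + 0
The gcd is 1. Working backward:
1 = 37 − 9·4
1 = −9·115 + 28·37
1 = 28·497 − 121·115
So 115·(-121) ≡ 1 (mod 497), and -121 ≡ 376 (mod 497).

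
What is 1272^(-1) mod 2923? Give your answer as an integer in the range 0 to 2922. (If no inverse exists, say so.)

563

Apply the Euclidean algorithm to 2923 and 1272:
2923 = 2*1272 + 379
1272 = 3*379 + 135
379 = 2*135 + 109
135 = 1*109 + 26
109 = 4*26 + 5
26 = 5*5 + 1
5 = 5*1 + 0
Since gcd(1272, 2923) = 1, back-substitute to write 1 as a combination:
1 = 26 − 5·5
1 = −5·109 + 21·26
1 = 21·135 − 26·109
1 = −26·379 + 73·135
1 = 73·1272 − 245·379
1 = −245·2923 + 563·1272
So 1272·563 ≡ 1 (mod 2923).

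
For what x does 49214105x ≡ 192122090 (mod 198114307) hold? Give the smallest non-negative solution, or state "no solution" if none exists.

First find gcd(49214105, 198114307):
198114307 = 4×49214105 + 1257887
49214105 = 39×1257887 + 156512
1257887 = 8×156512 + 5791
156512 = 27×5791 + 155
5791 = 37×155 + 56
155 = 2×56 + 43
56 = 1×43 + 13
43 = 3×13 + 4
13 = 3×4 + 1
4 = 4×1 + 0
gcd = 1, so a unique solution mod 198114307 exists.
Back-substitute for the Bézout coefficients:
1 = 13 − 3·4
1 = −3·43 + 10·13
1 = 10·56 − 13·43
1 = −13·155 + 36·56
1 = 36·5791 − 1345·155
1 = −1345·156512 + 36351·5791
1 = 36351·1257887 − 292153·156512
1 = −292153·49214105 + 11430318·1257887
1 = 11430318·198114307 − 46013425·49214105
So 49214105·(-46013425) ≡ 1 (mod 198114307), giving 49214105⁻¹ ≡ 152100882.
x ≡ 49214105⁻¹·192122090 ≡ 152100882·192122090 ≡ 10574887 (mod 198114307).

10574887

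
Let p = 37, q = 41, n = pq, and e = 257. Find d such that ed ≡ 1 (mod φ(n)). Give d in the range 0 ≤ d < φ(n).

353

φ(n) = (p−1)(q−1) = 36·40 = 1440.
Need d with 257·d ≡ 1 (mod 1440). Apply the extended Euclidean algorithm:
1440 = 5*257 + 155
257 = 1*155 + 102
155 = 1*102 + 53
102 = 1*53 + 49
53 = 1*49 + 4
49 = 12*4 + 1
4 = 4*1 + 0
Back-substitute:
1 = 49 − 12·4
1 = −12·53 + 13·49
1 = 13·102 − 25·53
1 = −25·155 + 38·102
1 = 38·257 − 63·155
1 = −63·1440 + 353·257
So 257·353 ≡ 1 (mod 1440), hence d = 353.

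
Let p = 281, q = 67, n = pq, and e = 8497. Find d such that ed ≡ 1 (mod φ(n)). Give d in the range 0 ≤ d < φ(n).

3793

φ(n) = (p−1)(q−1) = 280·66 = 18480.
Need d with 8497·d ≡ 1 (mod 18480). Apply the extended Euclidean algorithm:
18480 = 2×8497 + 1486
8497 = 5×1486 + 1067
1486 = 1×1067 + 419
1067 = 2×419 + 229
419 = 1×229 + 190
229 = 1×190 + 39
190 = 4×39 + 34
39 = 1×34 + 5
34 = 6×5 + 4
5 = 1×4 + 1
4 = 4×1 + 0
Back-substitute:
1 = 5 − 4
1 = −34 + 7·5
1 = 7·39 − 8·34
1 = −8·190 + 39·39
1 = 39·229 − 47·190
1 = −47·419 + 86·229
1 = 86·1067 − 219·419
1 = −219·1486 + 305·1067
1 = 305·8497 − 1744·1486
1 = −1744·18480 + 3793·8497
So 8497·3793 ≡ 1 (mod 18480), hence d = 3793.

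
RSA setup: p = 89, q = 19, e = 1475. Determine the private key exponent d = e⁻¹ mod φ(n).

683

φ(n) = (p−1)(q−1) = 88·18 = 1584.
Need d with 1475·d ≡ 1 (mod 1584). Apply the extended Euclidean algorithm:
1584 = 1*1475 + 109
1475 = 13*109 + 58
109 = 1*58 + 51
58 = 1*51 + 7
51 = 7*7 + 2
7 = 3*2 + 1
2 = 2*1 + 0
Back-substitute:
1 = 7 − 3·2
1 = −3·51 + 22·7
1 = 22·58 − 25·51
1 = −25·109 + 47·58
1 = 47·1475 − 636·109
1 = −636·1584 + 683·1475
So 1475·683 ≡ 1 (mod 1584), hence d = 683.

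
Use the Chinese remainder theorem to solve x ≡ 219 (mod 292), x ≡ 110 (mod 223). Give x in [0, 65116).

34675

Write x = 219 + 292·k. Then 292·k ≡ 110 − 219 ≡ 114 (mod 223).
Need 292⁻¹ mod 223. Extended Euclid on (223, 69):
223 = 3·69 + 16
69 = 4·16 + 5
16 = 3·5 + 1
5 = 5·1 + 0
Back-substitute:
1 = 16 − 3·5
1 = −3·69 + 13·16
1 = 13·223 − 42·69
292⁻¹ ≡ 181 (mod 223), so k ≡ 181·114 ≡ 118 (mod 223).
x = 219 + 292·118 = 34675.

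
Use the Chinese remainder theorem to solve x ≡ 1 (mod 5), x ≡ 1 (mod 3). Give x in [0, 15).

1

Write x = 1 + 5·k. Then 5·k ≡ 1 − 1 ≡ 0 (mod 3).
Need 5⁻¹ mod 3. Extended Euclid on (3, 2):
3 = 1·2 + 1
2 = 2·1 + 0
Back-substitute:
1 = 3 − 2
5⁻¹ ≡ 2 (mod 3), so k ≡ 2·0 ≡ 0 (mod 3).
x = 1 + 5·0 = 1.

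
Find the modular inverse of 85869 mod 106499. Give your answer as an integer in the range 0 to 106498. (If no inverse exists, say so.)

26426

gcd(106499, 85869) by repeated division:
106499 = 1*85869 + 20630
85869 = 4*20630 + 3349
20630 = 6*3349 + 536
3349 = 6*536 + 133
536 = 4*133 + 4
133 = 33*4 + 1
4 = 4*1 + 0
The gcd is 1. Working backward:
1 = 133 − 33·4
1 = −33·536 + 133·133
1 = 133·3349 − 831·536
1 = −831·20630 + 5119·3349
1 = 5119·85869 − 21307·20630
1 = −21307·106499 + 26426·85869
So 85869·26426 ≡ 1 (mod 106499).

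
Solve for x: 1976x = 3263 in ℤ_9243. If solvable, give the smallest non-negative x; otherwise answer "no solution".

First find gcd(1976, 9243):
9243 = 4·1976 + 1339
1976 = 1·1339 + 637
1339 = 2·637 + 65
637 = 9·65 + 52
65 = 1·52 + 13
52 = 4·13 + 0
gcd = 13 and 13 | 3263, so solutions exist. Divide through by 13: 152x ≡ 251 (mod 711).
Now find 152⁻¹ mod 711:
711 = 4×152 + 103
152 = 1×103 + 49
103 = 2×49 + 5
49 = 9×5 + 4
5 = 1×4 + 1
4 = 4×1 + 0
Back-substitute:
1 = 5 − 4
1 = −49 + 10·5
1 = 10·103 − 21·49
1 = −21·152 + 31·103
1 = 31·711 − 145·152
So 152·(-145) ≡ 1 (mod 711), i.e. 152⁻¹ ≡ 566.
Then x ≡ 566·251 ≡ 577 (mod 711); the smallest non-negative solution is x = 577.

577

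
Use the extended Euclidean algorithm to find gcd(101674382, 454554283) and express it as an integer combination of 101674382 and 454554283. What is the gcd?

Repeated division:
454554283 = 4·101674382 + 47856755
101674382 = 2·47856755 + 5960872
47856755 = 8·5960872 + 169779
5960872 = 35·169779 + 18607
169779 = 9·18607 + 2316
18607 = 8·2316 + 79
2316 = 29·79 + 25
79 = 3·25 + 4
25 = 6·4 + 1
4 = 4·1 + 0
gcd(101674382, 454554283) = 1.
Working backward:
1 = 25 − 6·4
1 = −6·79 + 19·25
1 = 19·2316 − 557·79
1 = −557·18607 + 4475·2316
1 = 4475·169779 − 40832·18607
1 = −40832·5960872 + 1433595·169779
1 = 1433595·47856755 − 11509592·5960872
1 = −11509592·101674382 + 24452779·47856755
1 = 24452779·454554283 − 109320708·101674382
So 1 = (24452779)·454554283 + (-109320708)·101674382.

1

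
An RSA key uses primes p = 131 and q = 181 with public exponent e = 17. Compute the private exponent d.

φ(n) = (p−1)(q−1) = 130·180 = 23400.
Need d with 17·d ≡ 1 (mod 23400). Apply the extended Euclidean algorithm:
23400 = 1376×17 + 8
17 = 2×8 + 1
8 = 8×1 + 0
Back-substitute:
1 = 17 − 2·8
1 = −2·23400 + 2753·17
So 17·2753 ≡ 1 (mod 23400), hence d = 2753.

2753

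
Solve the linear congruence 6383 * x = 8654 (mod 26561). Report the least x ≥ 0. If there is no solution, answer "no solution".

First find gcd(6383, 26561):
26561 = 4*6383 + 1029
6383 = 6*1029 + 209
1029 = 4*209 + 193
209 = 1*193 + 16
193 = 12*16 + 1
16 = 16*1 + 0
gcd = 1, so a unique solution mod 26561 exists.
Back-substitute for the Bézout coefficients:
1 = 193 − 12·16
1 = −12·209 + 13·193
1 = 13·1029 − 64·209
1 = −64·6383 + 397·1029
1 = 397·26561 − 1652·6383
So 6383·(-1652) ≡ 1 (mod 26561), giving 6383⁻¹ ≡ 24909.
x ≡ 6383⁻¹·8654 ≡ 24909·8654 ≡ 19971 (mod 26561).

19971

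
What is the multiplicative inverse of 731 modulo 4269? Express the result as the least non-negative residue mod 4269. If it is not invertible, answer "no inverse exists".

Apply the Euclidean algorithm to 4269 and 731:
4269 = 5×731 + 614
731 = 1×614 + 117
614 = 5×117 + 29
117 = 4×29 + 1
29 = 29×1 + 0
Since gcd(731, 4269) = 1, back-substitute to write 1 as a combination:
1 = 117 − 4·29
1 = −4·614 + 21·117
1 = 21·731 − 25·614
1 = −25·4269 + 146·731
So 731·146 ≡ 1 (mod 4269).

146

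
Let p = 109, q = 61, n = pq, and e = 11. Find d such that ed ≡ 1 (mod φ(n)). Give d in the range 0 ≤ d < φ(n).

5891

φ(n) = (p−1)(q−1) = 108·60 = 6480.
Need d with 11·d ≡ 1 (mod 6480). Apply the extended Euclidean algorithm:
6480 = 589·11 + 1
11 = 11·1 + 0
Back-substitute:
1 = 6480 − 589·11
So 11·(-589) ≡ 1 (mod 6480), hence d ≡ -589 ≡ 5891 (mod 6480).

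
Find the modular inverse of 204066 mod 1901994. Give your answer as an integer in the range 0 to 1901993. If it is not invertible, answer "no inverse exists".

Compute gcd(204066, 1901994):
1901994 = 9·204066 + 65400
204066 = 3·65400 + 7866
65400 = 8·7866 + 2472
7866 = 3·2472 + 450
2472 = 5·450 + 222
450 = 2·222 + 6
222 = 37·6 + 0
gcd(204066, 1901994) = 6 ≠ 1, so 204066 has no multiplicative inverse modulo 1901994.

no inverse exists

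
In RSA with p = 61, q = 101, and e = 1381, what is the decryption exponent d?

1021

φ(n) = (p−1)(q−1) = 60·100 = 6000.
Need d with 1381·d ≡ 1 (mod 6000). Apply the extended Euclidean algorithm:
6000 = 4·1381 + 476
1381 = 2·476 + 429
476 = 1·429 + 47
429 = 9·47 + 6
47 = 7·6 + 5
6 = 1·5 + 1
5 = 5·1 + 0
Back-substitute:
1 = 6 − 5
1 = −47 + 8·6
1 = 8·429 − 73·47
1 = −73·476 + 81·429
1 = 81·1381 − 235·476
1 = −235·6000 + 1021·1381
So 1381·1021 ≡ 1 (mod 6000), hence d = 1021.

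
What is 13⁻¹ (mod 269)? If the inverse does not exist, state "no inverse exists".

gcd(269, 13) by repeated division:
269 = 20×13 + 9
13 = 1×9 + 4
9 = 2×4 + 1
4 = 4×1 + 0
The gcd is 1. Working backward:
1 = 9 − 2·4
1 = −2·13 + 3·9
1 = 3·269 − 62·13
Hence 13⁻¹ ≡ -62 ≡ 207 (mod 269).

207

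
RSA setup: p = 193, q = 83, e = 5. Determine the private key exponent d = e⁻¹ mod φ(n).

φ(n) = (p−1)(q−1) = 192·82 = 15744.
Need d with 5·d ≡ 1 (mod 15744). Apply the extended Euclidean algorithm:
15744 = 3148×5 + 4
5 = 1×4 + 1
4 = 4×1 + 0
Back-substitute:
1 = 5 − 4
1 = −15744 + 3149·5
So 5·3149 ≡ 1 (mod 15744), hence d = 3149.

3149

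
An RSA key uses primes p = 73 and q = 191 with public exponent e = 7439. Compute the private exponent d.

1199

φ(n) = (p−1)(q−1) = 72·190 = 13680.
Need d with 7439·d ≡ 1 (mod 13680). Apply the extended Euclidean algorithm:
13680 = 1*7439 + 6241
7439 = 1*6241 + 1198
6241 = 5*1198 + 251
1198 = 4*251 + 194
251 = 1*194 + 57
194 = 3*57 + 23
57 = 2*23 + 11
23 = 2*11 + 1
11 = 11*1 + 0
Back-substitute:
1 = 23 − 2·11
1 = −2·57 + 5·23
1 = 5·194 − 17·57
1 = −17·251 + 22·194
1 = 22·1198 − 105·251
1 = −105·6241 + 547·1198
1 = 547·7439 − 652·6241
1 = −652·13680 + 1199·7439
So 7439·1199 ≡ 1 (mod 13680), hence d = 1199.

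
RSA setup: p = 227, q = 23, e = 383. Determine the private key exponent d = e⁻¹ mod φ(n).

2843

φ(n) = (p−1)(q−1) = 226·22 = 4972.
Need d with 383·d ≡ 1 (mod 4972). Apply the extended Euclidean algorithm:
4972 = 12*383 + 376
383 = 1*376 + 7
376 = 53*7 + 5
7 = 1*5 + 2
5 = 2*2 + 1
2 = 2*1 + 0
Back-substitute:
1 = 5 − 2·2
1 = −2·7 + 3·5
1 = 3·376 − 161·7
1 = −161·383 + 164·376
1 = 164·4972 − 2129·383
So 383·(-2129) ≡ 1 (mod 4972), hence d ≡ -2129 ≡ 2843 (mod 4972).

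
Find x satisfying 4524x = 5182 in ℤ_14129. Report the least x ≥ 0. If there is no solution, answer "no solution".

11463

First find gcd(4524, 14129):
14129 = 3*4524 + 557
4524 = 8*557 + 68
557 = 8*68 + 13
68 = 5*13 + 3
13 = 4*3 + 1
3 = 3*1 + 0
gcd = 1, so a unique solution mod 14129 exists.
Back-substitute for the Bézout coefficients:
1 = 13 − 4·3
1 = −4·68 + 21·13
1 = 21·557 − 172·68
1 = −172·4524 + 1397·557
1 = 1397·14129 − 4363·4524
So 4524·(-4363) ≡ 1 (mod 14129), giving 4524⁻¹ ≡ 9766.
x ≡ 4524⁻¹·5182 ≡ 9766·5182 ≡ 11463 (mod 14129).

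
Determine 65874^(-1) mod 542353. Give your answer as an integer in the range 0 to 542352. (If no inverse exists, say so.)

167603

Extended Euclidean algorithm:
542353 = 8×65874 + 15361
65874 = 4×15361 + 4430
15361 = 3×4430 + 2071
4430 = 2×2071 + 288
2071 = 7×288 + 55
288 = 5×55 + 13
55 = 4×13 + 3
13 = 4×3 + 1
3 = 3×1 + 0
The gcd is 1. Working backward:
1 = 13 − 4·3
1 = −4·55 + 17·13
1 = 17·288 − 89·55
1 = −89·2071 + 640·288
1 = 640·4430 − 1369·2071
1 = −1369·15361 + 4747·4430
1 = 4747·65874 − 20357·15361
1 = −20357·542353 + 167603·65874
So 65874·167603 ≡ 1 (mod 542353).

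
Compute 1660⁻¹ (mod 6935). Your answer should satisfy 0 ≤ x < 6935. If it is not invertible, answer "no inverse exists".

no inverse exists

Compute gcd(1660, 6935):
6935 = 4*1660 + 295
1660 = 5*295 + 185
295 = 1*185 + 110
185 = 1*110 + 75
110 = 1*75 + 35
75 = 2*35 + 5
35 = 7*5 + 0
The gcd is 5, not 1, hence no inverse exists.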